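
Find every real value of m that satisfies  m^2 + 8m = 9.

m = -9 or m = 1

Bring every term to one side: m^2 + 8m - 9 = 0.
Factor: (m - 1)(m + 9) = 0.
So m = 1 or m = -9.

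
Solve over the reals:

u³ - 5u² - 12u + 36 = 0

u = -3 or u = 2 or u = 6

Possible rational roots are divisors of 36. Testing u = -3 gives 0, so (u + 3) is a factor.
Divide: u³ - 5u² - 12u + 36 = (u + 3)(u² - 8u + 12).
Factor the quadratic: u = 6 or u = 2.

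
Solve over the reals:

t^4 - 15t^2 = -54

t = -3 or t = -2.4495 or t = 2.4495 or t = 3

Let u = t^2. The equation becomes u^2 - 15u + 54 = 0.
Factor: (u - 9)(u - 6) = 0, so u = 9 or u = 6.
t^2 = 9 gives t = +/-3.
t^2 = 6 gives t = +/-sqrt(6) ~= +/-2.4495.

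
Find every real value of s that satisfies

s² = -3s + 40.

s = -8 or s = 5

Bring every term to one side: s² + 3s - 40 = 0.
Factor: (s - 5)(s + 8) = 0.
So s = 5 or s = -8.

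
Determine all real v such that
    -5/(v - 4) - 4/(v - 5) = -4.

Multiply both sides by (v - 4)(v - 5):
-5(v - 5) - 4(v - 4) = -4(v - 4)(v - 5).
Expand and collect terms: -4v^2 + 45v - 121 = 0.
By the quadratic formula, v = (-45 +/- sqrt(89)) / -8, so v ~= 4.4458 or v ~= 6.8042.
Neither value makes a denominator zero (v != 4, v != 5), so both are valid.

v = 4.4458 or v = 6.8042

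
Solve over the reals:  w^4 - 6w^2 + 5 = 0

Let u = w^2. The equation becomes u^2 - 6u + 5 = 0.
Factor: (u - 1)(u - 5) = 0, so u = 1 or u = 5.
w^2 = 1 gives w = +/-1.
w^2 = 5 gives w = +/-sqrt(5) ~= +/-2.2361.

w = -2.2361 or w = -1 or w = 1 or w = 2.2361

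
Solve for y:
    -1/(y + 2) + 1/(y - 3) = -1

Multiply both sides by (y + 2)(y - 3):
-(y - 3) + (y + 2) = -(y + 2)(y - 3).
Expand and collect terms: -y² + y + 1 = 0.
By the quadratic formula, y = (-1 ± √5) / -2, so y ≈ -0.618 or y ≈ 1.618.
Neither value makes a denominator zero (y ≠ -2, y ≠ 3), so both are valid.

y = -0.618 or y = 1.618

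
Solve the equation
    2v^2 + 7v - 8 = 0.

Discriminant: (7)^2 - 4*2*(-8) = 113.
Quadratic formula: v = (-7 +/- sqrt(113)) / 4.
So v = -7/4 + sqrt(113)/4 ~= 0.9075 or v = -sqrt(113)/4 - 7/4 ~= -4.4075.

v = -4.4075 or v = 0.9075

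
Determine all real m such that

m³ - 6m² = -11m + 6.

Rearrange: m³ - 6m² + 11m - 6 = 0.
Possible rational roots are divisors of -6. Testing m = 2 gives 0, so (m - 2) is a factor.
Divide: m³ - 6m² + 11m - 6 = (m - 2)(m² - 4m + 3).
Factor the quadratic: m = 3 or m = 1.

m = 1 or m = 2 or m = 3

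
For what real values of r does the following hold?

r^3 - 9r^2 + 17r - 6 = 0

r = 0.4586 or r = 2 or r = 6.5414

Possible rational roots are divisors of -6. Testing r = 2 gives 0, so (r - 2) is a factor.
Divide: r^3 - 9r^2 + 17r - 6 = (r - 2)(r^2 - 7r + 3).
Apply the quadratic formula to r^2 - 7r + 3 = 0: r = (7 +/- sqrt(37))/2, i.e. r ~= 6.5414 or r ~= 0.4586.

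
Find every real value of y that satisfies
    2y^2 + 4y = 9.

Rearrange to standard form: 2y^2 + 4y - 9 = 0.
Discriminant: (4)^2 - 4*2*(-9) = 88.
Quadratic formula: y = (-4 +/- sqrt(88)) / 4.
So y = -1 + sqrt(22)/2 ~= 1.3452 or y = -sqrt(22)/2 - 1 ~= -3.3452.

y = -3.3452 or y = 1.3452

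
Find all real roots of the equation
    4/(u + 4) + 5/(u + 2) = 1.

Multiply both sides by (u + 4)(u + 2):
4(u + 2) + 5(u + 4) = (u + 4)(u + 2).
Expand and collect terms: u^2 - 3u - 20 = 0.
By the quadratic formula, u = (3 +/- sqrt(89)) / 2, so u ~= 6.217 or u ~= -3.217.
Neither value makes a denominator zero (u != -4, u != -2), so both are valid.

u = -3.217 or u = 6.217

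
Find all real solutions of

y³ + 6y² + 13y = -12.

Rearrange: y³ + 6y² + 13y + 12 = 0.
Possible rational roots are divisors of 12. Testing y = -3 gives 0, so (y + 3) is a factor.
Divide: y³ + 6y² + 13y + 12 = (y + 3)(y² + 3y + 4).
The quadratic y² + 3y + 4 has discriminant -7 < 0, so no further real roots.

y = -3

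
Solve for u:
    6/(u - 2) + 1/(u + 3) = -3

u = -3.5226 or u = 0.1893

Multiply both sides by (u - 2)(u + 3):
6(u + 3) + (u - 2) = -3(u - 2)(u + 3).
Expand and collect terms: -3u² - 10u + 2 = 0.
By the quadratic formula, u = (10 ± √124) / -6, so u ≈ -3.5226 or u ≈ 0.1893.
Neither value makes a denominator zero (u ≠ 2, u ≠ -3), so both are valid.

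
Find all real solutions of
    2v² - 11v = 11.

Rearrange to standard form: 2v² - 11v - 11 = 0.
Discriminant: (-11)² − 4·2·(-11) = 209.
Quadratic formula: v = (11 ± √209) / 4.
So v = 11/4 + √(209)/4 ≈ 6.3642 or v = 11/4 - √(209)/4 ≈ -0.8642.

v = -0.8642 or v = 6.3642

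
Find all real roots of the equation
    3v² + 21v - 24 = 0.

v = -8 or v = 1

Factor: 3(v + 8)(v - 1) = 0.
So v = -8 or v = 1.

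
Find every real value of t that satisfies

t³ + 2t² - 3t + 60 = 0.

t = -5

Possible rational roots are divisors of 60. Testing t = -5 gives 0, so (t + 5) is a factor.
Divide: t³ + 2t² - 3t + 60 = (t + 5)(t² - 3t + 12).
The quadratic t² - 3t + 12 has discriminant -39 < 0, so no further real roots.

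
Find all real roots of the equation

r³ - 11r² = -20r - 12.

r = -0.4721 or r = 3 or r = 8.4721

Rearrange: r³ - 11r² + 20r + 12 = 0.
Possible rational roots are divisors of 12. Testing r = 3 gives 0, so (r - 3) is a factor.
Divide: r³ - 11r² + 20r + 12 = (r - 3)(r² - 8r - 4).
Apply the quadratic formula to r² - 8r - 4 = 0: r = (8 ± √80)/2, i.e. r ≈ 8.4721 or r ≈ -0.4721.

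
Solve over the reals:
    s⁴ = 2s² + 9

Let u = s². The equation becomes u² - 2u - 9 = 0.
By the quadratic formula, u = 1 + √(10) or u = 1 - √(10).
s² = 1 + √(10) gives s = ±√(1 + √(10)) ≈ ±2.0402.
s² = 1 - √(10) < 0 has no real solution.

s = -2.0402 or s = 2.0402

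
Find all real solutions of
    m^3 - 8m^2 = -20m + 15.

Rearrange: m^3 - 8m^2 + 20m - 15 = 0.
Possible rational roots are divisors of -15. Testing m = 3 gives 0, so (m - 3) is a factor.
Divide: m^3 - 8m^2 + 20m - 15 = (m - 3)(m^2 - 5m + 5).
Apply the quadratic formula to m^2 - 5m + 5 = 0: m = (5 +/- sqrt(5))/2, i.e. m ~= 3.618 or m ~= 1.382.

m = 1.382 or m = 3 or m = 3.618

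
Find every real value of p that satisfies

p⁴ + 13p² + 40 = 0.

Let u = p². The equation becomes u² + 13u + 40 = 0.
Factor: (u + 5)(u + 8) = 0, so u = -5 or u = -8.
p² = -5 < 0 has no real solution.
p² = -8 < 0 has no real solution.

No real solutions.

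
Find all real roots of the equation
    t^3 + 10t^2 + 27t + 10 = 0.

Possible rational roots are divisors of 10. Testing t = -5 gives 0, so (t + 5) is a factor.
Divide: t^3 + 10t^2 + 27t + 10 = (t + 5)(t^2 + 5t + 2).
Apply the quadratic formula to t^2 + 5t + 2 = 0: t = (-5 +/- sqrt(17))/2, i.e. t ~= -0.4384 or t ~= -4.5616.

t = -5 or t = -4.5616 or t = -0.4384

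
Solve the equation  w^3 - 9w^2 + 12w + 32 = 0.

Possible rational roots are divisors of 32. Testing w = 4 gives 0, so (w - 4) is a factor.
Divide: w^3 - 9w^2 + 12w + 32 = (w - 4)(w^2 - 5w - 8).
Apply the quadratic formula to w^2 - 5w - 8 = 0: w = (5 +/- sqrt(57))/2, i.e. w ~= 6.2749 or w ~= -1.2749.

w = -1.2749 or w = 4 or w = 6.2749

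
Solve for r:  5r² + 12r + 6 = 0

Discriminant: (12)² − 4·5·6 = 24.
Quadratic formula: r = (-12 ± √24) / 10.
So r = -6/5 + √(6)/5 ≈ -0.7101 or r = -6/5 - √(6)/5 ≈ -1.6899.

r = -1.6899 or r = -0.7101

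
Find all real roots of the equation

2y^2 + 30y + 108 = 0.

Factor: 2(y + 6)(y + 9) = 0.
So y = -6 or y = -9.

y = -9 or y = -6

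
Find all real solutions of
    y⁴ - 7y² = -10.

y = -2.2361 or y = -1.4142 or y = 1.4142 or y = 2.2361

Let u = y². The equation becomes u² - 7u + 10 = 0.
Factor: (u - 5)(u - 2) = 0, so u = 5 or u = 2.
y² = 5 gives y = ±√(5) ≈ ±2.2361.
y² = 2 gives y = ±√(2) ≈ ±1.4142.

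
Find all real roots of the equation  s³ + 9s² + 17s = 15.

s = -5 or s = -4.6458 or s = 0.6458

Rearrange: s³ + 9s² + 17s - 15 = 0.
Possible rational roots are divisors of -15. Testing s = -5 gives 0, so (s + 5) is a factor.
Divide: s³ + 9s² + 17s - 15 = (s + 5)(s² + 4s - 3).
Apply the quadratic formula to s² + 4s - 3 = 0: s = (-4 ± √28)/2, i.e. s ≈ 0.6458 or s ≈ -4.6458.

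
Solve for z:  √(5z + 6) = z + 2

z = -1 or z = 2

Square both sides: 5z + 6 = (z + 2)².
Expand and rearrange: z² - z - 2 = 0.
Solving gives z = 2 or z = -1.
Check each candidate in the original equation:
  z = 2: √(16) = 4, while z + 2 = 4 — valid.
  z = -1: √(1) = 1, while z + 2 = 1 — valid.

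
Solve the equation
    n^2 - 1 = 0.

n = -1 or n = 1

Factor: (n - 1)(n + 1) = 0.
So n = 1 or n = -1.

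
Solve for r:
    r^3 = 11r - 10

r = -3.7016 or r = 1 or r = 2.7016

Rearrange: r^3 - 11r + 10 = 0.
Possible rational roots are divisors of 10. Testing r = 1 gives 0, so (r - 1) is a factor.
Divide: r^3 - 11r + 10 = (r - 1)(r^2 + r - 10).
Apply the quadratic formula to r^2 + r - 10 = 0: r = (-1 +/- sqrt(41))/2, i.e. r ~= 2.7016 or r ~= -3.7016.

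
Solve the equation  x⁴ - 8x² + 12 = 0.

Let u = x². The equation becomes u² - 8u + 12 = 0.
Factor: (u - 2)(u - 6) = 0, so u = 2 or u = 6.
x² = 2 gives x = ±√(2) ≈ ±1.4142.
x² = 6 gives x = ±√(6) ≈ ±2.4495.

x = -2.4495 or x = -1.4142 or x = 1.4142 or x = 2.4495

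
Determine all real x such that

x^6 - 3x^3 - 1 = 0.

x = -0.6715 or x = 1.4892

Let u = x^3. The equation becomes u^2 - 3u - 1 = 0.
By the quadratic formula, u = 3/2 + sqrt(13)/2 or u = 3/2 - sqrt(13)/2.
x^3 = 3/2 + sqrt(13)/2 gives x = (3/2 + sqrt(13)/2)^(1/3) ~= 1.4892.
x^3 = 3/2 - sqrt(13)/2 gives x = -(-3/2 + sqrt(13)/2)^(1/3) ~= -0.6715.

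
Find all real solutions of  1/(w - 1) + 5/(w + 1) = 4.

Multiply both sides by (w - 1)(w + 1):
(w + 1) + 5(w - 1) = 4(w - 1)(w + 1).
Expand and collect terms: 4w² - 6w = 0.
Factor or apply the quadratic formula: w = 1.5 or w = 0.
Neither value makes a denominator zero (w ≠ 1, w ≠ -1), so both are valid.

w = 0 or w = 1.5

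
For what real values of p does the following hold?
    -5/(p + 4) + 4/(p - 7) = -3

p = -2.0452 or p = 5.3785

Multiply both sides by (p + 4)(p - 7):
-5(p - 7) + 4(p + 4) = -3(p + 4)(p - 7).
Expand and collect terms: -3p² + 10p + 33 = 0.
By the quadratic formula, p = (-10 ± √496) / -6, so p ≈ -2.0452 or p ≈ 5.3785.
Neither value makes a denominator zero (p ≠ -4, p ≠ 7), so both are valid.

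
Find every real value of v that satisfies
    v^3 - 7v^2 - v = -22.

v = -1.6533 or v = 2 or v = 6.6533

Rearrange: v^3 - 7v^2 - v + 22 = 0.
Possible rational roots are divisors of 22. Testing v = 2 gives 0, so (v - 2) is a factor.
Divide: v^3 - 7v^2 - v + 22 = (v - 2)(v^2 - 5v - 11).
Apply the quadratic formula to v^2 - 5v - 11 = 0: v = (5 +/- sqrt(69))/2, i.e. v ~= 6.6533 or v ~= -1.6533.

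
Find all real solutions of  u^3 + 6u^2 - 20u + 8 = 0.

Possible rational roots are divisors of 8. Testing u = 2 gives 0, so (u - 2) is a factor.
Divide: u^3 + 6u^2 - 20u + 8 = (u - 2)(u^2 + 8u - 4).
Apply the quadratic formula to u^2 + 8u - 4 = 0: u = (-8 +/- sqrt(80))/2, i.e. u ~= 0.4721 or u ~= -8.4721.

u = -8.4721 or u = 0.4721 or u = 2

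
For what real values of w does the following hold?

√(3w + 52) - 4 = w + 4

w = -1

Isolate the radical: √(3w + 52) = w + 8.
Square both sides: 3w + 52 = (w + 8)².
Expand and rearrange: w² + 13w + 12 = 0.
Solving gives w = -1 or w = -12.
Check each candidate in the original equation:
  w = -1: √(49) = 7, while w + 8 = 7 — valid.
  w = -12: √(16) = 4, while w + 8 = -4 — extraneous.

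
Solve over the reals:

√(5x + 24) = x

Square both sides: 5x + 24 = (x)².
Expand and rearrange: x² - 5x - 24 = 0.
Solving gives x = 8 or x = -3.
Check each candidate in the original equation:
  x = 8: √(64) = 8, while x = 8 — valid.
  x = -3: √(9) = 3, while x = -3 — extraneous.

x = 8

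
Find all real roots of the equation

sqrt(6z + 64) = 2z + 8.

Square both sides: 6z + 64 = (2z + 8)^2.
Expand and rearrange: 4z^2 + 26z = 0.
Solving gives z = 0 or z = -6.5.
Check each candidate in the original equation:
  z = 0: sqrt(64) = 8, while 2z + 8 = 8 — valid.
  z = -6.5: sqrt(25) = 5, while 2z + 8 = -5 — extraneous.

z = 0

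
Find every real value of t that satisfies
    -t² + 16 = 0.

t = -4 or t = 4

Factor: -1(t + 4)(t - 4) = 0.
So t = -4 or t = 4.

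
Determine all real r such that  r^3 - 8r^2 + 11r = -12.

Rearrange: r^3 - 8r^2 + 11r + 12 = 0.
Possible rational roots are divisors of 12. Testing r = 3 gives 0, so (r - 3) is a factor.
Divide: r^3 - 8r^2 + 11r + 12 = (r - 3)(r^2 - 5r - 4).
Apply the quadratic formula to r^2 - 5r - 4 = 0: r = (5 +/- sqrt(41))/2, i.e. r ~= 5.7016 or r ~= -0.7016.

r = -0.7016 or r = 3 or r = 5.7016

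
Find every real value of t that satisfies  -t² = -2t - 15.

Bring every term to one side: -t² + 2t + 15 = 0.
Factor: -1(t + 3)(t - 5) = 0.
So t = -3 or t = 5.

t = -3 or t = 5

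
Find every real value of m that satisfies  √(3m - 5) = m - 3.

m = 7

Square both sides: 3m - 5 = (m - 3)².
Expand and rearrange: m² - 9m + 14 = 0.
Solving gives m = 7 or m = 2.
Check each candidate in the original equation:
  m = 7: √(16) = 4, while m - 3 = 4 — valid.
  m = 2: √(1) = 1, while m - 3 = -1 — extraneous.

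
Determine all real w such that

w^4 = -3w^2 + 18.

w = -1.7321 or w = 1.7321

Let u = w^2. The equation becomes u^2 + 3u - 18 = 0.
Factor: (u - 3)(u + 6) = 0, so u = 3 or u = -6.
w^2 = 3 gives w = +/-sqrt(3) ~= +/-1.7321.
w^2 = -6 < 0 has no real solution.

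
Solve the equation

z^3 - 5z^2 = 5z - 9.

Rearrange: z^3 - 5z^2 - 5z + 9 = 0.
Possible rational roots are divisors of 9. Testing z = 1 gives 0, so (z - 1) is a factor.
Divide: z^3 - 5z^2 - 5z + 9 = (z - 1)(z^2 - 4z - 9).
Apply the quadratic formula to z^2 - 4z - 9 = 0: z = (4 +/- sqrt(52))/2, i.e. z ~= 5.6056 or z ~= -1.6056.

z = -1.6056 or z = 1 or z = 5.6056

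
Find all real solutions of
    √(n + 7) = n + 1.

n = 2

Square both sides: n + 7 = (n + 1)².
Expand and rearrange: n² + n - 6 = 0.
Solving gives n = 2 or n = -3.
Check each candidate in the original equation:
  n = 2: √(9) = 3, while n + 1 = 3 — valid.
  n = -3: √(4) = 2, while n + 1 = -2 — extraneous.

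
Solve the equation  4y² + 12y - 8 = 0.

y = -3.5616 or y = 0.5616

Discriminant: (12)² − 4·4·(-8) = 272.
Quadratic formula: y = (-12 ± √272) / 8.
So y = -3/2 + √(17)/2 ≈ 0.5616 or y = -√(17)/2 - 3/2 ≈ -3.5616.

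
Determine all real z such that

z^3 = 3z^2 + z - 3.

Rearrange: z^3 - 3z^2 - z + 3 = 0.
Possible rational roots are divisors of 3. Testing z = 1 gives 0, so (z - 1) is a factor.
Divide: z^3 - 3z^2 - z + 3 = (z - 1)(z^2 - 2z - 3).
Factor the quadratic: z = 3 or z = -1.

z = -1 or z = 1 or z = 3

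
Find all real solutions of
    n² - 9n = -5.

n = 0.5949 or n = 8.4051

Rearrange to standard form: n² - 9n + 5 = 0.
Discriminant: (-9)² − 4·1·5 = 61.
Quadratic formula: n = (9 ± √61) / 2.
So n = √(61)/2 + 9/2 ≈ 8.4051 or n = 9/2 - √(61)/2 ≈ 0.5949.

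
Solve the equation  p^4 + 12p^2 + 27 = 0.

No real solutions.

Let u = p^2. The equation becomes u^2 + 12u + 27 = 0.
Factor: (u + 9)(u + 3) = 0, so u = -9 or u = -3.
p^2 = -9 < 0 has no real solution.
p^2 = -3 < 0 has no real solution.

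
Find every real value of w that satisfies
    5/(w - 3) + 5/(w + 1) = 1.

w = 0.6148 or w = 11.3852

Multiply both sides by (w - 3)(w + 1):
5(w + 1) + 5(w - 3) = (w - 3)(w + 1).
Expand and collect terms: w² - 12w + 7 = 0.
By the quadratic formula, w = (12 ± √116) / 2, so w ≈ 11.3852 or w ≈ 0.6148.
Neither value makes a denominator zero (w ≠ 3, w ≠ -1), so both are valid.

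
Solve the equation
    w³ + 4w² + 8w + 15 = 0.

w = -3

Possible rational roots are divisors of 15. Testing w = -3 gives 0, so (w + 3) is a factor.
Divide: w³ + 4w² + 8w + 15 = (w + 3)(w² + w + 5).
The quadratic w² + w + 5 has discriminant -19 < 0, so no further real roots.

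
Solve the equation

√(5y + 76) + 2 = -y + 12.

Isolate the radical: √(5y + 76) = -y + 10.
Square both sides: 5y + 76 = (-y + 10)².
Expand and rearrange: y² - 25y + 24 = 0.
Solving gives y = 24 or y = 1.
Check each candidate in the original equation:
  y = 24: √(196) = 14, while -y + 10 = -14 — extraneous.
  y = 1: √(81) = 9, while -y + 10 = 9 — valid.

y = 1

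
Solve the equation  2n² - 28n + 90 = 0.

Factor: 2(n - 9)(n - 5) = 0.
So n = 9 or n = 5.

n = 5 or n = 9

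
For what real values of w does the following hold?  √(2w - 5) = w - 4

Square both sides: 2w - 5 = (w - 4)².
Expand and rearrange: w² - 10w + 21 = 0.
Solving gives w = 7 or w = 3.
Check each candidate in the original equation:
  w = 7: √(9) = 3, while w - 4 = 3 — valid.
  w = 3: √(1) = 1, while w - 4 = -1 — extraneous.

w = 7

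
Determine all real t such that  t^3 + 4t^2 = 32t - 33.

t = -8.3218 or t = 1.3218 or t = 3

Rearrange: t^3 + 4t^2 - 32t + 33 = 0.
Possible rational roots are divisors of 33. Testing t = 3 gives 0, so (t - 3) is a factor.
Divide: t^3 + 4t^2 - 32t + 33 = (t - 3)(t^2 + 7t - 11).
Apply the quadratic formula to t^2 + 7t - 11 = 0: t = (-7 +/- sqrt(93))/2, i.e. t ~= 1.3218 or t ~= -8.3218.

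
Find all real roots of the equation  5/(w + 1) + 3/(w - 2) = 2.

w = 0.3206 or w = 4.6794

Multiply both sides by (w + 1)(w - 2):
5(w - 2) + 3(w + 1) = 2(w + 1)(w - 2).
Expand and collect terms: 2w^2 - 10w + 3 = 0.
By the quadratic formula, w = (10 +/- sqrt(76)) / 4, so w ~= 4.6794 or w ~= 0.3206.
Neither value makes a denominator zero (w != -1, w != 2), so both are valid.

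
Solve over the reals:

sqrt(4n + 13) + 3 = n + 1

Isolate the radical: sqrt(4n + 13) = n - 2.
Square both sides: 4n + 13 = (n - 2)^2.
Expand and rearrange: n^2 - 8n - 9 = 0.
Solving gives n = 9 or n = -1.
Check each candidate in the original equation:
  n = 9: sqrt(49) = 7, while n - 2 = 7 — valid.
  n = -1: sqrt(9) = 3, while n - 2 = -3 — extraneous.

n = 9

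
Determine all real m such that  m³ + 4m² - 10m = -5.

Rearrange: m³ + 4m² - 10m + 5 = 0.
Possible rational roots are divisors of 5. Testing m = 1 gives 0, so (m - 1) is a factor.
Divide: m³ + 4m² - 10m + 5 = (m - 1)(m² + 5m - 5).
Apply the quadratic formula to m² + 5m - 5 = 0: m = (-5 ± √45)/2, i.e. m ≈ 0.8541 or m ≈ -5.8541.

m = -5.8541 or m = 0.8541 or m = 1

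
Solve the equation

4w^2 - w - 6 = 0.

w = -1.1061 or w = 1.3561

Discriminant: (-1)^2 - 4*4*(-6) = 97.
Quadratic formula: w = (1 +/- sqrt(97)) / 8.
So w = 1/8 + sqrt(97)/8 ~= 1.3561 or w = 1/8 - sqrt(97)/8 ~= -1.1061.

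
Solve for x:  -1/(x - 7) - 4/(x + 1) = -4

Multiply both sides by (x - 7)(x + 1):
-(x + 1) - 4(x - 7) = -4(x - 7)(x + 1).
Expand and collect terms: -4x² + 29x + 1 = 0.
By the quadratic formula, x = (-29 ± √857) / -8, so x ≈ -0.0343 or x ≈ 7.2843.
Neither value makes a denominator zero (x ≠ 7, x ≠ -1), so both are valid.

x = -0.0343 or x = 7.2843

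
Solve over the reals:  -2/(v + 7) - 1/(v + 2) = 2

Multiply both sides by (v + 7)(v + 2):
-2(v + 2) - (v + 7) = 2(v + 7)(v + 2).
Expand and collect terms: 2v^2 + 21v + 39 = 0.
By the quadratic formula, v = (-21 +/- sqrt(129)) / 4, so v ~= -2.4105 or v ~= -8.0895.
Neither value makes a denominator zero (v != -7, v != -2), so both are valid.

v = -8.0895 or v = -2.4105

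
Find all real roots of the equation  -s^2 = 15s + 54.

Bring every term to one side: -s^2 - 15s - 54 = 0.
Factor: -1(s + 6)(s + 9) = 0.
So s = -6 or s = -9.

s = -9 or s = -6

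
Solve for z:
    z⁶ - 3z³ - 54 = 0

z = -1.8171 or z = 2.0801

Let u = z³. The equation becomes u² - 3u - 54 = 0.
Factor: (u - 9)(u + 6) = 0, so u = 9 or u = -6.
z³ = 9 gives z = ∛(9) ≈ 2.0801.
z³ = -6 gives z = -∛(6) ≈ -1.8171.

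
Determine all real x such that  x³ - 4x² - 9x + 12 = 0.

Possible rational roots are divisors of 12. Testing x = 1 gives 0, so (x - 1) is a factor.
Divide: x³ - 4x² - 9x + 12 = (x - 1)(x² - 3x - 12).
Apply the quadratic formula to x² - 3x - 12 = 0: x = (3 ± √57)/2, i.e. x ≈ 5.2749 or x ≈ -2.2749.

x = -2.2749 or x = 1 or x = 5.2749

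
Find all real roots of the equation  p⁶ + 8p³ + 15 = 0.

Let u = p³. The equation becomes u² + 8u + 15 = 0.
Factor: (u + 3)(u + 5) = 0, so u = -3 or u = -5.
p³ = -3 gives p = -∛(3) ≈ -1.4422.
p³ = -5 gives p = -∛(5) ≈ -1.71.

p = -1.71 or p = -1.4422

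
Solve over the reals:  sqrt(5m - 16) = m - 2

m = 4 or m = 5

Square both sides: 5m - 16 = (m - 2)^2.
Expand and rearrange: m^2 - 9m + 20 = 0.
Solving gives m = 5 or m = 4.
Check each candidate in the original equation:
  m = 5: sqrt(9) = 3, while m - 2 = 3 — valid.
  m = 4: sqrt(4) = 2, while m - 2 = 2 — valid.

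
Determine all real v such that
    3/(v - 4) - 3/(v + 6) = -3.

Multiply both sides by (v - 4)(v + 6):
3(v + 6) - 3(v - 4) = -3(v - 4)(v + 6).
Expand and collect terms: -3v² - 6v + 42 = 0.
By the quadratic formula, v = (6 ± √540) / -6, so v ≈ -4.873 or v ≈ 2.873.
Neither value makes a denominator zero (v ≠ 4, v ≠ -6), so both are valid.

v = -4.873 or v = 2.873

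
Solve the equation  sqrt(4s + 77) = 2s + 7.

Square both sides: 4s + 77 = (2s + 7)^2.
Expand and rearrange: 4s^2 + 24s - 28 = 0.
Solving gives s = 1 or s = -7.
Check each candidate in the original equation:
  s = 1: sqrt(81) = 9, while 2s + 7 = 9 — valid.
  s = -7: sqrt(49) = 7, while 2s + 7 = -7 — extraneous.

s = 1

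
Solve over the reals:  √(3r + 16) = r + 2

Square both sides: 3r + 16 = (r + 2)².
Expand and rearrange: r² + r - 12 = 0.
Solving gives r = 3 or r = -4.
Check each candidate in the original equation:
  r = 3: √(25) = 5, while r + 2 = 5 — valid.
  r = -4: √(4) = 2, while r + 2 = -2 — extraneous.

r = 3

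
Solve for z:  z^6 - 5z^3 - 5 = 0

Let u = z^3. The equation becomes u^2 - 5u - 5 = 0.
By the quadratic formula, u = 5/2 + 3*sqrt(5)/2 or u = 5/2 - 3*sqrt(5)/2.
z^3 = 5/2 + 3*sqrt(5)/2 gives z = (5/2 + 3*sqrt(5)/2)^(1/3) ~= 1.8023.
z^3 = 5/2 - 3*sqrt(5)/2 gives z = -(-5/2 + 3*sqrt(5)/2)^(1/3) ~= -0.9488.

z = -0.9488 or z = 1.8023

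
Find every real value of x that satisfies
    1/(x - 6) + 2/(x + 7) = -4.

x = -7.5094 or x = 5.7594

Multiply both sides by (x - 6)(x + 7):
(x + 7) + 2(x - 6) = -4(x - 6)(x + 7).
Expand and collect terms: -4x^2 - 7x + 173 = 0.
By the quadratic formula, x = (7 +/- sqrt(2817)) / -8, so x ~= -7.5094 or x ~= 5.7594.
Neither value makes a denominator zero (x != 6, x != -7), so both are valid.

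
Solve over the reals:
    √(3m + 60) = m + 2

Square both sides: 3m + 60 = (m + 2)².
Expand and rearrange: m² + m - 56 = 0.
Solving gives m = 7 or m = -8.
Check each candidate in the original equation:
  m = 7: √(81) = 9, while m + 2 = 9 — valid.
  m = -8: √(36) = 6, while m + 2 = -6 — extraneous.

m = 7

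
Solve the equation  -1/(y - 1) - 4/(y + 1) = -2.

Multiply both sides by (y - 1)(y + 1):
-(y + 1) - 4(y - 1) = -2(y - 1)(y + 1).
Expand and collect terms: -2y² + 5y - 1 = 0.
By the quadratic formula, y = (-5 ± √17) / -4, so y ≈ 0.2192 or y ≈ 2.2808.
Neither value makes a denominator zero (y ≠ 1, y ≠ -1), so both are valid.

y = 0.2192 or y = 2.2808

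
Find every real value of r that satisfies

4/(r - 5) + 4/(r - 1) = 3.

Multiply both sides by (r - 5)(r - 1):
4(r - 1) + 4(r - 5) = 3(r - 5)(r - 1).
Expand and collect terms: 3r^2 - 26r + 39 = 0.
By the quadratic formula, r = (26 +/- sqrt(208)) / 6, so r ~= 6.737 or r ~= 1.9296.
Neither value makes a denominator zero (r != 5, r != 1), so both are valid.

r = 1.9296 or r = 6.737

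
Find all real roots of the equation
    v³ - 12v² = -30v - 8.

Rearrange: v³ - 12v² + 30v + 8 = 0.
Possible rational roots are divisors of 8. Testing v = 4 gives 0, so (v - 4) is a factor.
Divide: v³ - 12v² + 30v + 8 = (v - 4)(v² - 8v - 2).
Apply the quadratic formula to v² - 8v - 2 = 0: v = (8 ± √72)/2, i.e. v ≈ 8.2426 or v ≈ -0.2426.

v = -0.2426 or v = 4 or v = 8.2426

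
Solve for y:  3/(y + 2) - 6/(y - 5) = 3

y = -0.4142 or y = 2.4142

Multiply both sides by (y + 2)(y - 5):
3(y - 5) - 6(y + 2) = 3(y + 2)(y - 5).
Expand and collect terms: 3y² - 6y - 3 = 0.
By the quadratic formula, y = (6 ± √72) / 6, so y ≈ 2.4142 or y ≈ -0.4142.
Neither value makes a denominator zero (y ≠ -2, y ≠ 5), so both are valid.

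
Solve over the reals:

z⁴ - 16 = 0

z = -2 or z = 2

Let u = z². The equation becomes u² - 16 = 0.
Factor: (u + 4)(u - 4) = 0, so u = -4 or u = 4.
z² = -4 < 0 has no real solution.
z² = 4 gives z = ±2.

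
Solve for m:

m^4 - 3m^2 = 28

Let u = m^2. The equation becomes u^2 - 3u - 28 = 0.
Factor: (u + 4)(u - 7) = 0, so u = -4 or u = 7.
m^2 = -4 < 0 has no real solution.
m^2 = 7 gives m = +/-sqrt(7) ~= +/-2.6458.

m = -2.6458 or m = 2.6458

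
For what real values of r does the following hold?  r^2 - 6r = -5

Bring every term to one side: r^2 - 6r + 5 = 0.
Factor: (r - 1)(r - 5) = 0.
So r = 1 or r = 5.

r = 1 or r = 5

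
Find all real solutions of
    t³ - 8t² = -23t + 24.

Rearrange: t³ - 8t² + 23t - 24 = 0.
Possible rational roots are divisors of -24. Testing t = 3 gives 0, so (t - 3) is a factor.
Divide: t³ - 8t² + 23t - 24 = (t - 3)(t² - 5t + 8).
The quadratic t² - 5t + 8 has discriminant -7 < 0, so no further real roots.

t = 3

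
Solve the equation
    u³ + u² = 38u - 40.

Rearrange: u³ + u² - 38u + 40 = 0.
Possible rational roots are divisors of 40. Testing u = 5 gives 0, so (u - 5) is a factor.
Divide: u³ + u² - 38u + 40 = (u - 5)(u² + 6u - 8).
Apply the quadratic formula to u² + 6u - 8 = 0: u = (-6 ± √68)/2, i.e. u ≈ 1.1231 or u ≈ -7.1231.

u = -7.1231 or u = 1.1231 or u = 5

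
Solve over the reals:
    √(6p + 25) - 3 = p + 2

Isolate the radical: √(6p + 25) = p + 5.
Square both sides: 6p + 25 = (p + 5)².
Expand and rearrange: p² + 4p = 0.
Solving gives p = 0 or p = -4.
Check each candidate in the original equation:
  p = 0: √(25) = 5, while p + 5 = 5 — valid.
  p = -4: √(1) = 1, while p + 5 = 1 — valid.

p = -4 or p = 0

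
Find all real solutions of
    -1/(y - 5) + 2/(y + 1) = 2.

Multiply both sides by (y - 5)(y + 1):
-(y + 1) + 2(y - 5) = 2(y - 5)(y + 1).
Expand and collect terms: 2y^2 - 9y + 1 = 0.
By the quadratic formula, y = (9 +/- sqrt(73)) / 4, so y ~= 4.386 or y ~= 0.114.
Neither value makes a denominator zero (y != 5, y != -1), so both are valid.

y = 0.114 or y = 4.386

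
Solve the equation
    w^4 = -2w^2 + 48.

w = -2.4495 or w = 2.4495

Let u = w^2. The equation becomes u^2 + 2u - 48 = 0.
Factor: (u + 8)(u - 6) = 0, so u = -8 or u = 6.
w^2 = -8 < 0 has no real solution.
w^2 = 6 gives w = +/-sqrt(6) ~= +/-2.4495.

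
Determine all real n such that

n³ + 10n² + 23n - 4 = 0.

Possible rational roots are divisors of -4. Testing n = -4 gives 0, so (n + 4) is a factor.
Divide: n³ + 10n² + 23n - 4 = (n + 4)(n² + 6n - 1).
Apply the quadratic formula to n² + 6n - 1 = 0: n = (-6 ± √40)/2, i.e. n ≈ 0.1623 or n ≈ -6.1623.

n = -6.1623 or n = -4 or n = 0.1623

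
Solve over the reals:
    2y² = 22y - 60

y = 5 or y = 6

Bring every term to one side: 2y² - 22y + 60 = 0.
Factor: 2(y - 5)(y - 6) = 0.
So y = 5 or y = 6.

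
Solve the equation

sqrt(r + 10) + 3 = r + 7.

Isolate the radical: sqrt(r + 10) = r + 4.
Square both sides: r + 10 = (r + 4)^2.
Expand and rearrange: r^2 + 7r + 6 = 0.
Solving gives r = -1 or r = -6.
Check each candidate in the original equation:
  r = -1: sqrt(9) = 3, while r + 4 = 3 — valid.
  r = -6: sqrt(4) = 2, while r + 4 = -2 — extraneous.

r = -1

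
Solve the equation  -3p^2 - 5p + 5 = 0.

p = -2.3699 or p = 0.7033

Discriminant: (-5)^2 - 4*(-3)*5 = 85.
Quadratic formula: p = (5 +/- sqrt(85)) / (-6).
So p = -sqrt(85)/6 - 5/6 ~= -2.3699 or p = -5/6 + sqrt(85)/6 ~= 0.7033.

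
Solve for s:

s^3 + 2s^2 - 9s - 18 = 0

s = -3 or s = -2 or s = 3

Possible rational roots are divisors of -18. Testing s = -2 gives 0, so (s + 2) is a factor.
Divide: s^3 + 2s^2 - 9s - 18 = (s + 2)(s^2 - 9).
Factor the quadratic: s = 3 or s = -3.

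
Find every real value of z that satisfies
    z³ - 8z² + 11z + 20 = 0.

Possible rational roots are divisors of 20. Testing z = 4 gives 0, so (z - 4) is a factor.
Divide: z³ - 8z² + 11z + 20 = (z - 4)(z² - 4z - 5).
Factor the quadratic: z = 5 or z = -1.

z = -1 or z = 4 or z = 5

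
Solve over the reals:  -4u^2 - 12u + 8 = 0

u = -3.5616 or u = 0.5616

Discriminant: (-12)^2 - 4*(-4)*8 = 272.
Quadratic formula: u = (12 +/- sqrt(272)) / (-8).
So u = -sqrt(17)/2 - 3/2 ~= -3.5616 or u = -3/2 + sqrt(17)/2 ~= 0.5616.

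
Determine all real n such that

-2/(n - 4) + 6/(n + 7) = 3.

n = -4.8368 or n = 3.1701

Multiply both sides by (n - 4)(n + 7):
-2(n + 7) + 6(n - 4) = 3(n - 4)(n + 7).
Expand and collect terms: 3n^2 + 5n - 46 = 0.
By the quadratic formula, n = (-5 +/- sqrt(577)) / 6, so n ~= 3.1701 or n ~= -4.8368.
Neither value makes a denominator zero (n != 4, n != -7), so both are valid.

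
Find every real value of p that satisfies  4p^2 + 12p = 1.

p = -3.0811 or p = 0.0811

Rearrange to standard form: 4p^2 + 12p - 1 = 0.
Discriminant: (12)^2 - 4*4*(-1) = 160.
Quadratic formula: p = (-12 +/- sqrt(160)) / 8.
So p = -3/2 + sqrt(10)/2 ~= 0.0811 or p = -sqrt(10)/2 - 3/2 ~= -3.0811.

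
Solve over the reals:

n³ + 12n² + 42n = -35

n = -5.7913 or n = -5 or n = -1.2087

Rearrange: n³ + 12n² + 42n + 35 = 0.
Possible rational roots are divisors of 35. Testing n = -5 gives 0, so (n + 5) is a factor.
Divide: n³ + 12n² + 42n + 35 = (n + 5)(n² + 7n + 7).
Apply the quadratic formula to n² + 7n + 7 = 0: n = (-7 ± √21)/2, i.e. n ≈ -1.2087 or n ≈ -5.7913.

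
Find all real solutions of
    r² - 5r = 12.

r = -1.772 or r = 6.772

Rearrange to standard form: r² - 5r - 12 = 0.
Discriminant: (-5)² − 4·1·(-12) = 73.
Quadratic formula: r = (5 ± √73) / 2.
So r = 5/2 + √(73)/2 ≈ 6.772 or r = 5/2 - √(73)/2 ≈ -1.772.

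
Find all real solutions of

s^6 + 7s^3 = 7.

s = -1.9906 or s = 0.961

Let u = s^3. The equation becomes u^2 + 7u - 7 = 0.
By the quadratic formula, u = -7/2 + sqrt(77)/2 or u = -sqrt(77)/2 - 7/2.
s^3 = -7/2 + sqrt(77)/2 gives s = (-7/2 + sqrt(77)/2)^(1/3) ~= 0.961.
s^3 = -sqrt(77)/2 - 7/2 gives s = -(7/2 + sqrt(77)/2)^(1/3) ~= -1.9906.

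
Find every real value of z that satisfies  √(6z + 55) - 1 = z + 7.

z = -1

Isolate the radical: √(6z + 55) = z + 8.
Square both sides: 6z + 55 = (z + 8)².
Expand and rearrange: z² + 10z + 9 = 0.
Solving gives z = -1 or z = -9.
Check each candidate in the original equation:
  z = -1: √(49) = 7, while z + 8 = 7 — valid.
  z = -9: √(1) = 1, while z + 8 = -1 — extraneous.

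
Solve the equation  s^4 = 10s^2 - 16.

Let u = s^2. The equation becomes u^2 - 10u + 16 = 0.
Factor: (u - 2)(u - 8) = 0, so u = 2 or u = 8.
s^2 = 2 gives s = +/-sqrt(2) ~= +/-1.4142.
s^2 = 8 gives s = +/-2*sqrt(2) ~= +/-2.8284.

s = -2.8284 or s = -1.4142 or s = 1.4142 or s = 2.8284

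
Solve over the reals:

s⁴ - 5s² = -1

Let u = s². The equation becomes u² - 5u + 1 = 0.
By the quadratic formula, u = √(21)/2 + 5/2 or u = 5/2 - √(21)/2.
s² = √(21)/2 + 5/2 gives s = ±√(√(21)/2 + 5/2) ≈ ±2.1889.
s² = 5/2 - √(21)/2 gives s = ±√(5/2 - √(21)/2) ≈ ±0.4569.

s = -2.1889 or s = -0.4569 or s = 0.4569 or s = 2.1889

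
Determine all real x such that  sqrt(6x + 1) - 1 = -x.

x = 0

Isolate the radical: sqrt(6x + 1) = -x + 1.
Square both sides: 6x + 1 = (-x + 1)^2.
Expand and rearrange: x^2 - 8x = 0.
Solving gives x = 8 or x = 0.
Check each candidate in the original equation:
  x = 8: sqrt(49) = 7, while -x + 1 = -7 — extraneous.
  x = 0: sqrt(1) = 1, while -x + 1 = 1 — valid.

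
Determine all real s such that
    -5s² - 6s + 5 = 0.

s = -1.7662 or s = 0.5662

Discriminant: (-6)² − 4·(-5)·5 = 136.
Quadratic formula: s = (6 ± √136) / (-10).
So s = -√(34)/5 - 3/5 ≈ -1.7662 or s = -3/5 + √(34)/5 ≈ 0.5662.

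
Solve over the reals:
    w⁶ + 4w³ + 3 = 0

Let u = w³. The equation becomes u² + 4u + 3 = 0.
Factor: (u + 3)(u + 1) = 0, so u = -3 or u = -1.
w³ = -3 gives w = -∛(3) ≈ -1.4422.
w³ = -1 gives w = -1.

w = -1.4422 or w = -1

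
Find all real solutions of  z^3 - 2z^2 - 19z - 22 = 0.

Possible rational roots are divisors of -22. Testing z = -2 gives 0, so (z + 2) is a factor.
Divide: z^3 - 2z^2 - 19z - 22 = (z + 2)(z^2 - 4z - 11).
Apply the quadratic formula to z^2 - 4z - 11 = 0: z = (4 +/- sqrt(60))/2, i.e. z ~= 5.873 or z ~= -1.873.

z = -2 or z = -1.873 or z = 5.873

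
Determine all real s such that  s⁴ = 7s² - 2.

Let u = s². The equation becomes u² - 7u + 2 = 0.
By the quadratic formula, u = √(41)/2 + 7/2 or u = 7/2 - √(41)/2.
s² = √(41)/2 + 7/2 gives s = ±√(√(41)/2 + 7/2) ≈ ±2.5887.
s² = 7/2 - √(41)/2 gives s = ±√(7/2 - √(41)/2) ≈ ±0.5463.

s = -2.5887 or s = -0.5463 or s = 0.5463 or s = 2.5887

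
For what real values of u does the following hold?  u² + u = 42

u = -7 or u = 6

Bring every term to one side: u² + u - 42 = 0.
Factor: (u + 7)(u - 6) = 0.
So u = -7 or u = 6.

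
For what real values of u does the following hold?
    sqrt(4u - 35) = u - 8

Square both sides: 4u - 35 = (u - 8)^2.
Expand and rearrange: u^2 - 20u + 99 = 0.
Solving gives u = 11 or u = 9.
Check each candidate in the original equation:
  u = 11: sqrt(9) = 3, while u - 8 = 3 — valid.
  u = 9: sqrt(1) = 1, while u - 8 = 1 — valid.

u = 9 or u = 11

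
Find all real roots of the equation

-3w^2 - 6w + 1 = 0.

Discriminant: (-6)^2 - 4*(-3)*1 = 48.
Quadratic formula: w = (6 +/- sqrt(48)) / (-6).
So w = -2*sqrt(3)/3 - 1 ~= -2.1547 or w = -1 + 2*sqrt(3)/3 ~= 0.1547.

w = -2.1547 or w = 0.1547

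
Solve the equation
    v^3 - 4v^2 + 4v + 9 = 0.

v = -1

Possible rational roots are divisors of 9. Testing v = -1 gives 0, so (v + 1) is a factor.
Divide: v^3 - 4v^2 + 4v + 9 = (v + 1)(v^2 - 5v + 9).
The quadratic v^2 - 5v + 9 has discriminant -11 < 0, so no further real roots.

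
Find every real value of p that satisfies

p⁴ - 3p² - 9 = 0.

p = -2.2032 or p = 2.2032

Let u = p². The equation becomes u² - 3u - 9 = 0.
By the quadratic formula, u = 3/2 + 3·√(5)/2 or u = 3/2 - 3·√(5)/2.
p² = 3/2 + 3·√(5)/2 gives p = ±√(3/2 + 3·√(5)/2) ≈ ±2.2032.
p² = 3/2 - 3·√(5)/2 < 0 has no real solution.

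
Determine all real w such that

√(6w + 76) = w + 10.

w = -2

Square both sides: 6w + 76 = (w + 10)².
Expand and rearrange: w² + 14w + 24 = 0.
Solving gives w = -2 or w = -12.
Check each candidate in the original equation:
  w = -2: √(64) = 8, while w + 10 = 8 — valid.
  w = -12: √(4) = 2, while w + 10 = -2 — extraneous.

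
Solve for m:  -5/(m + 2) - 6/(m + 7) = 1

m = -16.245 or m = -3.755

Multiply both sides by (m + 2)(m + 7):
-5(m + 7) - 6(m + 2) = (m + 2)(m + 7).
Expand and collect terms: m^2 + 20m + 61 = 0.
By the quadratic formula, m = (-20 +/- sqrt(156)) / 2, so m ~= -3.755 or m ~= -16.245.
Neither value makes a denominator zero (m != -2, m != -7), so both are valid.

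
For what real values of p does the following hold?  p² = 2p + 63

Bring every term to one side: p² - 2p - 63 = 0.
Factor: (p + 7)(p - 9) = 0.
So p = -7 or p = 9.

p = -7 or p = 9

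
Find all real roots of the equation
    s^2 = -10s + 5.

Rearrange to standard form: s^2 + 10s - 5 = 0.
Discriminant: (10)^2 - 4*1*(-5) = 120.
Quadratic formula: s = (-10 +/- sqrt(120)) / 2.
So s = -5 + sqrt(30) ~= 0.4772 or s = -sqrt(30) - 5 ~= -10.4772.

s = -10.4772 or s = 0.4772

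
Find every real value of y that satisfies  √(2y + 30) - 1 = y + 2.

Isolate the radical: √(2y + 30) = y + 3.
Square both sides: 2y + 30 = (y + 3)².
Expand and rearrange: y² + 4y - 21 = 0.
Solving gives y = 3 or y = -7.
Check each candidate in the original equation:
  y = 3: √(36) = 6, while y + 3 = 6 — valid.
  y = -7: √(16) = 4, while y + 3 = -4 — extraneous.

y = 3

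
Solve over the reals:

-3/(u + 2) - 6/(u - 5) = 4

Multiply both sides by (u + 2)(u - 5):
-3(u - 5) - 6(u + 2) = 4(u + 2)(u - 5).
Expand and collect terms: 4u² - 3u - 43 = 0.
By the quadratic formula, u = (3 ± √697) / 8, so u ≈ 3.6751 or u ≈ -2.9251.
Neither value makes a denominator zero (u ≠ -2, u ≠ 5), so both are valid.

u = -2.9251 or u = 3.6751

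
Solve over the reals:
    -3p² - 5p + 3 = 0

p = -2.135 or p = 0.4684

Discriminant: (-5)² − 4·(-3)·3 = 61.
Quadratic formula: p = (5 ± √61) / (-6).
So p = -√(61)/6 - 5/6 ≈ -2.135 or p = -5/6 + √(61)/6 ≈ 0.4684.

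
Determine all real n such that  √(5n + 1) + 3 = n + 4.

n = 0 or n = 3

Isolate the radical: √(5n + 1) = n + 1.
Square both sides: 5n + 1 = (n + 1)².
Expand and rearrange: n² - 3n = 0.
Solving gives n = 3 or n = 0.
Check each candidate in the original equation:
  n = 3: √(16) = 4, while n + 1 = 4 — valid.
  n = 0: √(1) = 1, while n + 1 = 1 — valid.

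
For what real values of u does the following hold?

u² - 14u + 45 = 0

Factor: (u - 9)(u - 5) = 0.
So u = 9 or u = 5.

u = 5 or u = 9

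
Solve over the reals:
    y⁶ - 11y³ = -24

y = 1.4422 or y = 2

Let u = y³. The equation becomes u² - 11u + 24 = 0.
Factor: (u - 8)(u - 3) = 0, so u = 8 or u = 3.
y³ = 8 gives y = 2.
y³ = 3 gives y = ∛(3) ≈ 1.4422.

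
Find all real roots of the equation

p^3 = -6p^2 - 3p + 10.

p = -5 or p = -2 or p = 1

Rearrange: p^3 + 6p^2 + 3p - 10 = 0.
Possible rational roots are divisors of -10. Testing p = -2 gives 0, so (p + 2) is a factor.
Divide: p^3 + 6p^2 + 3p - 10 = (p + 2)(p^2 + 4p - 5).
Factor the quadratic: p = 1 or p = -5.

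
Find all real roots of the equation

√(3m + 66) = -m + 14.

m = 5

Square both sides: 3m + 66 = (-m + 14)².
Expand and rearrange: m² - 31m + 130 = 0.
Solving gives m = 26 or m = 5.
Check each candidate in the original equation:
  m = 26: √(144) = 12, while -m + 14 = -12 — extraneous.
  m = 5: √(81) = 9, while -m + 14 = 9 — valid.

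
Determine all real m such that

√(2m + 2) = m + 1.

m = -1 or m = 1

Square both sides: 2m + 2 = (m + 1)².
Expand and rearrange: m² - 1 = 0.
Solving gives m = 1 or m = -1.
Check each candidate in the original equation:
  m = 1: √(4) = 2, while m + 1 = 2 — valid.
  m = -1: √(0) = 0, while m + 1 = 0 — valid.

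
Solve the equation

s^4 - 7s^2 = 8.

Let u = s^2. The equation becomes u^2 - 7u - 8 = 0.
Factor: (u - 8)(u + 1) = 0, so u = 8 or u = -1.
s^2 = 8 gives s = +/-2*sqrt(2) ~= +/-2.8284.
s^2 = -1 < 0 has no real solution.

s = -2.8284 or s = 2.8284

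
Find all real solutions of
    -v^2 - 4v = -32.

v = -8 or v = 4

Bring every term to one side: -v^2 - 4v + 32 = 0.
Factor: -1(v + 8)(v - 4) = 0.
So v = -8 or v = 4.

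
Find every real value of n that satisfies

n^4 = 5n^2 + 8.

Let u = n^2. The equation becomes u^2 - 5u - 8 = 0.
By the quadratic formula, u = 5/2 + sqrt(57)/2 or u = 5/2 - sqrt(57)/2.
n^2 = 5/2 + sqrt(57)/2 gives n = +/-sqrt(5/2 + sqrt(57)/2) ~= +/-2.505.
n^2 = 5/2 - sqrt(57)/2 < 0 has no real solution.

n = -2.505 or n = 2.505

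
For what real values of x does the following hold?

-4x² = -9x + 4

Rearrange to standard form: -4x² + 9x - 4 = 0.
Discriminant: (9)² − 4·(-4)·(-4) = 17.
Quadratic formula: x = (-9 ± √17) / (-8).
So x = 9/8 - √(17)/8 ≈ 0.6096 or x = √(17)/8 + 9/8 ≈ 1.6404.

x = 0.6096 or x = 1.6404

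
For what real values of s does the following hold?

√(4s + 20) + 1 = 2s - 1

s = 4

Isolate the radical: √(4s + 20) = 2s - 2.
Square both sides: 4s + 20 = (2s - 2)².
Expand and rearrange: 4s² - 12s - 16 = 0.
Solving gives s = 4 or s = -1.
Check each candidate in the original equation:
  s = 4: √(36) = 6, while 2s - 2 = 6 — valid.
  s = -1: √(16) = 4, while 2s - 2 = -4 — extraneous.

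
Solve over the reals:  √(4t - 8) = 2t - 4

Square both sides: 4t - 8 = (2t - 4)².
Expand and rearrange: 4t² - 20t + 24 = 0.
Solving gives t = 3 or t = 2.
Check each candidate in the original equation:
  t = 3: √(4) = 2, while 2t - 4 = 2 — valid.
  t = 2: √(0) = 0, while 2t - 4 = 0 — valid.

t = 2 or t = 3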